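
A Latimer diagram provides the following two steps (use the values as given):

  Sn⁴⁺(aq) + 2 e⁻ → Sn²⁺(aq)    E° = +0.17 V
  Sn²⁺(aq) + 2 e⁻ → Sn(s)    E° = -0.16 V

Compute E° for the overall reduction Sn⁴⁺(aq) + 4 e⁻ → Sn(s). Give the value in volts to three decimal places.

+0.005 V

Standard free energies of sequential steps add: ΔG°₃ = ΔG°₁ + ΔG°₂, so n₃E°₃ = n₁E°₁ + n₂E°₂.
E°₃ = (2×+0.17 + 2×-0.16) / 4 = (+0.020) / 4 = +0.005 V.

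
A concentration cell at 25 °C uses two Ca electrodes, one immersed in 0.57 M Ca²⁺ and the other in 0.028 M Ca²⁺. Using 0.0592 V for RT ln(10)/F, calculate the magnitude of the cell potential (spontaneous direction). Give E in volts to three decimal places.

For a concentration cell E°cell = 0. The 0.57 M side is the cathode (reduction is favoured where [Ca²⁺] is higher).
With n = 2, E = −(0.0592/2) log([Ca²⁺]ₐₙ/[Ca²⁺]꜀ₐₜ) = −(0.0592/2) log(0.028/0.57) = −(0.0592/2)(-1.309) = +0.039 V.

+0.039 V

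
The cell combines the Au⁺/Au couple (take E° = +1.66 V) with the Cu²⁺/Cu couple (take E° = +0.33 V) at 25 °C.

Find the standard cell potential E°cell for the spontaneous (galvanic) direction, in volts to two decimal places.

The Au⁺/Au couple has the higher reduction potential, so it is the cathode; Cu²⁺/Cu is oxidised at the anode.
E°cell = E°(cathode) − E°(anode) = (+1.66) − (+0.33) = +1.33 V.

+1.33 V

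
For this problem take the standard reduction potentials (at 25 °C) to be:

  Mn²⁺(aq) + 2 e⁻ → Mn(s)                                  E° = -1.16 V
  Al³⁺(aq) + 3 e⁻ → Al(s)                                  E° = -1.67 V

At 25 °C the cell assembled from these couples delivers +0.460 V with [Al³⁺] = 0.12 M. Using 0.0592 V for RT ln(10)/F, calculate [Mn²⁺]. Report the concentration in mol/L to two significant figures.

Mn²⁺/Mn is the cathode, Al³⁺/Al the anode: E°cell = +0.51 V, n = 6.
Overall reaction: 3 Mn²⁺(aq) + 2 Al(s) → 3 Mn(s) + 2 Al³⁺(aq); Q = [Al³⁺]^2/[Mn²⁺]^3.
From E = E° − (0.0592/n) log Q: log Q = (E° − E)·n/0.0592 = (+0.51 − (+0.460))·6/0.0592 = 5.0676.
So 3·log[Mn²⁺] = 2·log(0.12) − log Q = -1.8416 − (5.0676) = -6.9092; log[Mn²⁺] = -6.9092 / 3 = -2.3031; [Mn²⁺] = 10^(-2.3031) ≈ 0.0050 M.

0.0050 M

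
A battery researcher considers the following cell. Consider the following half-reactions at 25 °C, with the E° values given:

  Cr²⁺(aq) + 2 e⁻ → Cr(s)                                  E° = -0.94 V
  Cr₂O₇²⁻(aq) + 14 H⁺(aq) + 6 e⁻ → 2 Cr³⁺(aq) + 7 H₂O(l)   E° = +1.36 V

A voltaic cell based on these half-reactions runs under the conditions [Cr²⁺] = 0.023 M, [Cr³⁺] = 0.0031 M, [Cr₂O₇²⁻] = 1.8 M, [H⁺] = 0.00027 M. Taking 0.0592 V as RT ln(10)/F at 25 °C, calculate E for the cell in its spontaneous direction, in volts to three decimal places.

+1.908 V

Cr₂O₇²⁻/Cr³⁺ is the cathode (higher E°), Cr²⁺/Cr the anode: E°cell = +1.36 − (-0.94) = +2.30 V, n = 6.
Overall: Cr₂O₇²⁻(aq) + 14 H⁺(aq) + 3 Cr(s) → 2 Cr³⁺(aq) + 7 H₂O(l) + 3 Cr²⁺(aq)
Q = [Cr³⁺]^2·[Cr²⁺]^3 / ([Cr₂O₇²⁻]·[H⁺]^14); log Q = 39.774.
E = E° − (0.0592/n) log Q = +2.30 − (0.0592/6)(39.774) = +1.908 V.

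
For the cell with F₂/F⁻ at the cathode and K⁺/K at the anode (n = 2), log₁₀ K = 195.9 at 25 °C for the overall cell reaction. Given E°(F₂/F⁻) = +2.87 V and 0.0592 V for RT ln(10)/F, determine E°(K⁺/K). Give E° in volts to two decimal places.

E°cell = (0.0592/n)·log K = (0.0592/2)(195.9) = +5.799 V.
Since F₂/F⁻ is the cathode and K⁺/K the anode, E°cell = E°(F₂/F⁻) − E°(K⁺/K).
So E°(K⁺/K) = E°(F₂/F⁻) − E°cell = (+2.87) − (+5.799) = -2.93 V.

-2.93 V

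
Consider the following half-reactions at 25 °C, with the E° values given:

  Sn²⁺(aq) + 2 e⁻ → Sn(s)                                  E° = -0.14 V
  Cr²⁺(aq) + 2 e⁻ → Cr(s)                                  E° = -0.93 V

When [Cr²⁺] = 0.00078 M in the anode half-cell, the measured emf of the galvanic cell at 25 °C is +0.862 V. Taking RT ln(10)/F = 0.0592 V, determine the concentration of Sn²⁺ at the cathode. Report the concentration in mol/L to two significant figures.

0.21 M

Sn²⁺/Sn is the cathode, Cr²⁺/Cr the anode: E°cell = +0.79 V, n = 2.
Overall reaction: Sn²⁺(aq) + Cr(s) → Sn(s) + Cr²⁺(aq); Q = [Cr²⁺]^1/[Sn²⁺]^1.
From E = E° − (0.0592/n) log Q: log Q = (E° − E)·n/0.0592 = (+0.79 − (+0.862))·2/0.0592 = -2.4324.
So 1·log[Sn²⁺] = 1·log(0.00078) − log Q = -3.1079 − (-2.4324) = -0.6755; [Sn²⁺] = 10^(-0.6755) ≈ 0.21 M.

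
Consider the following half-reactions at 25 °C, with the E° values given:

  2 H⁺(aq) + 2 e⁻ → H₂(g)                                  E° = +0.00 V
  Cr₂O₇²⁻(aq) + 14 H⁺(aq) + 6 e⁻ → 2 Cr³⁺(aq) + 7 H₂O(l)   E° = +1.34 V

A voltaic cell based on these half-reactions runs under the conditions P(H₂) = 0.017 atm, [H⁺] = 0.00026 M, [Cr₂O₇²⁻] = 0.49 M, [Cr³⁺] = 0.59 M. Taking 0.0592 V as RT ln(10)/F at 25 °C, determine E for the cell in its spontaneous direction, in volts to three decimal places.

+1.006 V

Cr₂O₇²⁻/Cr³⁺ is the cathode (higher E°), H⁺/H₂ the anode: E°cell = +1.34 − (+0.00) = +1.34 V, n = 6.
Overall: Cr₂O₇²⁻(aq) + 8 H⁺(aq) + 3 H₂(g) → 2 Cr³⁺(aq) + 7 H₂O(l)
Q = [Cr³⁺]^2 / ([Cr₂O₇²⁻]·[H⁺]^8·P(H₂)^3); log Q = 33.840.
E = E° − (0.0592/n) log Q = +1.34 − (0.0592/6)(33.840) = +1.006 V.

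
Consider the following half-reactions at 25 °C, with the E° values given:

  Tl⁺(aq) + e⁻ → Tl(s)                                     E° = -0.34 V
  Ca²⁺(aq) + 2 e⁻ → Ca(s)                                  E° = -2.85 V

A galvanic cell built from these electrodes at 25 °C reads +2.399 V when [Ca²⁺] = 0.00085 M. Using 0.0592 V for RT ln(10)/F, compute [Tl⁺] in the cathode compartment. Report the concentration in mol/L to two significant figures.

Tl⁺/Tl is the cathode, Ca²⁺/Ca the anode: E°cell = +2.51 V, n = 2.
Overall reaction: 2 Tl⁺(aq) + Ca(s) → 2 Tl(s) + Ca²⁺(aq); Q = [Ca²⁺]^1/[Tl⁺]^2.
From E = E° − (0.0592/n) log Q: log Q = (E° − E)·n/0.0592 = (+2.51 − (+2.399))·2/0.0592 = 3.7500.
So 2·log[Tl⁺] = 1·log(0.00085) − log Q = -3.0706 − (3.7500) = -6.8206; log[Tl⁺] = -6.8206 / 2 = -3.4103; [Tl⁺] = 10^(-3.4103) ≈ 0.00039 M.

0.00039 M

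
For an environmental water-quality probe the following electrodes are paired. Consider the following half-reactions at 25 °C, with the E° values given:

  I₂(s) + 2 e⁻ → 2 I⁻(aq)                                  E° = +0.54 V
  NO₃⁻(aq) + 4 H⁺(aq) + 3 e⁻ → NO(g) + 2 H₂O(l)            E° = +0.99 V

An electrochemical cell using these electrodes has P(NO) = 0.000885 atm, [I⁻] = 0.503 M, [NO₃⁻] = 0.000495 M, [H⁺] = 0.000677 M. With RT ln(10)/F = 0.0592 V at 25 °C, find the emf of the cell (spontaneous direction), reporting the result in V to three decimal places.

+0.177 V

NO₃⁻/NO is the cathode (higher E°), I₂/I⁻ the anode: E°cell = +0.99 − (+0.54) = +0.45 V, n = 6.
Overall: 2 NO₃⁻(aq) + 8 H⁺(aq) + 6 I⁻(aq) → 2 NO(g) + 4 H₂O(l) + 3 I₂(s)
Q = P(NO)^2 / ([NO₃⁻]^2·[H⁺]^8·[I⁻]^6); log Q = 27.651.
E = E° − (0.0592/n) log Q = +0.45 − (0.0592/6)(27.651) = +0.177 V.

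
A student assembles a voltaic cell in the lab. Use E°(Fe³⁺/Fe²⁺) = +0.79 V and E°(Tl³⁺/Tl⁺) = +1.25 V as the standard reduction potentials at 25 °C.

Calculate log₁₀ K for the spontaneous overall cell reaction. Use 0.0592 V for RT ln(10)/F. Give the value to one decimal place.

Cathode: Tl³⁺/Tl⁺; anode: Fe³⁺/Fe²⁺. E°cell = +0.46 V, n = 2.
log K = nE°cell / 0.0592 = (2)(+0.46) / 0.0592 = 15.5.

15.5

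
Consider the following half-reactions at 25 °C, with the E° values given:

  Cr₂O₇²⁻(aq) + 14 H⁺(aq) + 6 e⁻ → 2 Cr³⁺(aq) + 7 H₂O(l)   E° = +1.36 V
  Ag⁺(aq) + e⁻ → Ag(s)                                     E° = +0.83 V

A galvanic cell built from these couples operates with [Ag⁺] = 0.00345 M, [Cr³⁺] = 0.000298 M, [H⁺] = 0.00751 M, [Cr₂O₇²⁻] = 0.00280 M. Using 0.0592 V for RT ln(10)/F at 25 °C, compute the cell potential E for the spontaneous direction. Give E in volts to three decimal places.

Cr₂O₇²⁻/Cr³⁺ is the cathode (higher E°), Ag⁺/Ag the anode: E°cell = +1.36 − (+0.83) = +0.53 V, n = 6.
Overall: Cr₂O₇²⁻(aq) + 14 H⁺(aq) + 6 Ag(s) → 2 Cr³⁺(aq) + 7 H₂O(l) + 6 Ag⁺(aq)
Q = [Cr³⁺]^2·[Ag⁺]^6 / ([Cr₂O₇²⁻]·[H⁺]^14); log Q = 10.469.
E = E° − (0.0592/n) log Q = +0.53 − (0.0592/6)(10.469) = +0.427 V.

+0.427 V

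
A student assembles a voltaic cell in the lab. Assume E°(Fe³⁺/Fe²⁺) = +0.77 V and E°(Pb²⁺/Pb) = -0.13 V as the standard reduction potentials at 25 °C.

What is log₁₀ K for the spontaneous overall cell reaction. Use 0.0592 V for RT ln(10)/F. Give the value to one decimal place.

30.4

Cathode: Fe³⁺/Fe²⁺; anode: Pb²⁺/Pb. E°cell = +0.90 V, n = 2.
log K = nE°cell / 0.0592 = (2)(+0.90) / 0.0592 = 30.4.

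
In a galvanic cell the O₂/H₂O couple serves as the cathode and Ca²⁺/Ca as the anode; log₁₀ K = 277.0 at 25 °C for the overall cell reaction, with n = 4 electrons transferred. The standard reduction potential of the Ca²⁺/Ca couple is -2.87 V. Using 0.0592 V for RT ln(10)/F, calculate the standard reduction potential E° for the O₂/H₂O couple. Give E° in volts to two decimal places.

+1.23 V

E°cell = (0.0592/n)·log K = (0.0592/4)(277.0) = +4.100 V.
Since O₂/H₂O is the cathode and Ca²⁺/Ca the anode, E°cell = E°(O₂/H₂O) − E°(Ca²⁺/Ca).
So E°(O₂/H₂O) = E°cell + E°(Ca²⁺/Ca) = +4.100 + (-2.87) = +1.23 V.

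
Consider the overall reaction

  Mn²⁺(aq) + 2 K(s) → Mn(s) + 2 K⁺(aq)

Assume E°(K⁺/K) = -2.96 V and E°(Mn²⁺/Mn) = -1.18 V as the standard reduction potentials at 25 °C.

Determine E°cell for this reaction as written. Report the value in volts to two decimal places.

The Mn²⁺/Mn couple has the higher reduction potential, so it is the cathode; K⁺/K is oxidised at the anode.
E°cell = E°(cathode) − E°(anode) = (-1.18) − (-2.96) = +1.78 V.

+1.78 V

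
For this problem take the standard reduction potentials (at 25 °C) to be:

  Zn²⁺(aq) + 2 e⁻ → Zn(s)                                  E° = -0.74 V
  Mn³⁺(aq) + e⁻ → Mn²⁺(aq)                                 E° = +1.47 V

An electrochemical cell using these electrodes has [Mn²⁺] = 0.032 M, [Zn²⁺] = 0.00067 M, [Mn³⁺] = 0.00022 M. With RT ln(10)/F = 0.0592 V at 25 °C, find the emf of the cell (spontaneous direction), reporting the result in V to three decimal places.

Mn³⁺/Mn²⁺ is the cathode (higher E°), Zn²⁺/Zn the anode: E°cell = +1.47 − (-0.74) = +2.21 V, n = 2.
Overall: 2 Mn³⁺(aq) + Zn(s) → 2 Mn²⁺(aq) + Zn²⁺(aq)
Q = [Mn²⁺]^2·[Zn²⁺] / ([Mn³⁺]^2); log Q = 1.152.
E = E° − (0.0592/n) log Q = +2.21 − (0.0592/2)(1.152) = +2.176 V.

+2.176 V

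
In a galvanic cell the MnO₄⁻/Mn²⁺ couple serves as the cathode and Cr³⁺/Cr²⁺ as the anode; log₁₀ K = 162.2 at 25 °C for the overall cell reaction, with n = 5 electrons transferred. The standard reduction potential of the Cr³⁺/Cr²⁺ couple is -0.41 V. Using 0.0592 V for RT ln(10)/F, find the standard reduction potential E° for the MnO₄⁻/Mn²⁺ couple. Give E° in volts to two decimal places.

E°cell = (0.0592/n)·log K = (0.0592/5)(162.2) = +1.920 V.
Since MnO₄⁻/Mn²⁺ is the cathode and Cr³⁺/Cr²⁺ the anode, E°cell = E°(MnO₄⁻/Mn²⁺) − E°(Cr³⁺/Cr²⁺).
So E°(MnO₄⁻/Mn²⁺) = E°cell + E°(Cr³⁺/Cr²⁺) = +1.920 + (-0.41) = +1.51 V.

+1.51 V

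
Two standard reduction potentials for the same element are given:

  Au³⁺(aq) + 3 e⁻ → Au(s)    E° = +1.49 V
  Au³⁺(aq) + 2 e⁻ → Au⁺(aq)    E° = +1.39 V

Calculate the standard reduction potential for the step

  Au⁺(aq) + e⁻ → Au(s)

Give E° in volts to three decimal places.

+1.690 V

Sequential free energies add, so n₃E°₃ = n₁E°₁ + n₂E°₂.
With n₃ = 3, and the known step contributing 2×(+1.39) V, the unknown satisfies 1·E° = 3×(+1.49) − 2×(+1.39) = +1.690.
E° = +1.690 / 1 = +1.690 V.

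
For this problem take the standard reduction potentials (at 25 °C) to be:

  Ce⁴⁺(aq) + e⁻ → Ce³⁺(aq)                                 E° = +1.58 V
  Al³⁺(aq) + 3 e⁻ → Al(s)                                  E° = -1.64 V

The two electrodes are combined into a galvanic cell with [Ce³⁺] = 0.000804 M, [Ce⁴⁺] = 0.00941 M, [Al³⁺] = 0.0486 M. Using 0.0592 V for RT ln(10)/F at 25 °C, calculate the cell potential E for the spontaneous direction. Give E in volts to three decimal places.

Ce⁴⁺/Ce³⁺ is the cathode (higher E°), Al³⁺/Al the anode: E°cell = +1.58 − (-1.64) = +3.22 V, n = 3.
Overall: 3 Ce⁴⁺(aq) + Al(s) → 3 Ce³⁺(aq) + Al³⁺(aq)
Q = [Ce³⁺]^3·[Al³⁺] / ([Ce⁴⁺]^3); log Q = -4.518.
E = E° − (0.0592/n) log Q = +3.22 − (0.0592/3)(-4.518) = +3.309 V.

+3.309 V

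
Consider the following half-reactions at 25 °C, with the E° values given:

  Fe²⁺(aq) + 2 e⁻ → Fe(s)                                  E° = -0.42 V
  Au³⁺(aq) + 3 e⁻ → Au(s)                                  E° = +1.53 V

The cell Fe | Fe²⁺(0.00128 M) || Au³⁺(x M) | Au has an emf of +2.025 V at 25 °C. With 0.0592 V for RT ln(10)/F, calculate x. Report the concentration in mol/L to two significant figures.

Au³⁺/Au is the cathode, Fe²⁺/Fe the anode: E°cell = +1.95 V, n = 6.
Overall reaction: 2 Au³⁺(aq) + 3 Fe(s) → 2 Au(s) + 3 Fe²⁺(aq); Q = [Fe²⁺]^3/[Au³⁺]^2.
From E = E° − (0.0592/n) log Q: log Q = (E° − E)·n/0.0592 = (+1.95 − (+2.025))·6/0.0592 = -7.6014.
So 2·log[Au³⁺] = 3·log(0.00128) − log Q = -8.6784 − (-7.6014) = -1.0770; log[Au³⁺] = -1.0770 / 2 = -0.5385; [Au³⁺] = 10^(-0.5385) ≈ 0.29 M.

0.29 M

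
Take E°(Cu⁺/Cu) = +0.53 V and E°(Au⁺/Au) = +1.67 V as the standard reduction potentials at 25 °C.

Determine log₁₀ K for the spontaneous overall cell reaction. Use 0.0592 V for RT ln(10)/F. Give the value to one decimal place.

Cathode: Au⁺/Au; anode: Cu⁺/Cu. E°cell = +1.14 V, n = 1.
log K = nE°cell / 0.0592 = (1)(+1.14) / 0.0592 = 19.3.

19.3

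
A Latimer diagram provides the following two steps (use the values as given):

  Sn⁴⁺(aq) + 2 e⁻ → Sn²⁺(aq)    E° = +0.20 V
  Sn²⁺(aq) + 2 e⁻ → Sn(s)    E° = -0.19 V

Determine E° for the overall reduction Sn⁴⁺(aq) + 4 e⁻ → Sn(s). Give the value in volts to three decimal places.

Adding the free-energy changes (−nFE°) of the two steps gives −n₃FE°₃ = −n₁FE°₁ − n₂FE°₂.
E°₃ = (2×+0.20 + 2×-0.19) / 4 = (+0.020) / 4 = +0.005 V.

+0.005 V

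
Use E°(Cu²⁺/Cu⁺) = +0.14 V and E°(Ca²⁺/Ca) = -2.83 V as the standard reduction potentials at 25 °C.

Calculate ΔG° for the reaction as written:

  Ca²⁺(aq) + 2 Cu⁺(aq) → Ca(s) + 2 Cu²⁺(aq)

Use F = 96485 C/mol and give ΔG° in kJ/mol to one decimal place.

+573.1 kJ/mol

As written, Ca²⁺/Ca is reduced (cathode) and Cu²⁺/Cu⁺ is oxidised (anode), so E°cell = (-2.83) − (+0.14) = -2.97 V.
Balancing electrons gives n = 2.
ΔG° = −nFE° = −(2)(96485)(-2.97) = 573,121 J = +573.1 kJ/mol.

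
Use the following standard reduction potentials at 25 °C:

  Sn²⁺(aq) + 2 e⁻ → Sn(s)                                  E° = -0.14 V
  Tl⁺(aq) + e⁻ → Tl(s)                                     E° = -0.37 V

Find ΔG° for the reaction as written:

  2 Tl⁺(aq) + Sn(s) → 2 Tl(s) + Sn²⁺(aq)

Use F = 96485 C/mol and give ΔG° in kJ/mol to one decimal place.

As written, Tl⁺/Tl is reduced (cathode) and Sn²⁺/Sn is oxidised (anode), so E°cell = (-0.37) − (-0.14) = -0.23 V.
Balancing electrons gives n = 2.
ΔG° = −nFE° = −(2)(96485)(-0.23) = 44,383 J = +44.4 kJ/mol.

+44.4 kJ/mol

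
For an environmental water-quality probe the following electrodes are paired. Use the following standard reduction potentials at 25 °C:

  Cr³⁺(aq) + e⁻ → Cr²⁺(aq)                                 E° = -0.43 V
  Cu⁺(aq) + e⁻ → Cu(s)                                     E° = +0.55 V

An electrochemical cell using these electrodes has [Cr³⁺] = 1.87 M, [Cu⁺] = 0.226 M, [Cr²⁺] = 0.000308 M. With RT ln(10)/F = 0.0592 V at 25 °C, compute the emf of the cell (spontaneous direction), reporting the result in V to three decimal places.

+0.718 V

Cu⁺/Cu is the cathode (higher E°), Cr³⁺/Cr²⁺ the anode: E°cell = +0.55 − (-0.43) = +0.98 V, n = 1.
Overall: Cu⁺(aq) + Cr²⁺(aq) → Cu(s) + Cr³⁺(aq)
Q = [Cr³⁺] / ([Cu⁺]·[Cr²⁺]); log Q = 4.429.
E = E° − (0.0592/n) log Q = +0.98 − (0.0592/1)(4.429) = +0.718 V.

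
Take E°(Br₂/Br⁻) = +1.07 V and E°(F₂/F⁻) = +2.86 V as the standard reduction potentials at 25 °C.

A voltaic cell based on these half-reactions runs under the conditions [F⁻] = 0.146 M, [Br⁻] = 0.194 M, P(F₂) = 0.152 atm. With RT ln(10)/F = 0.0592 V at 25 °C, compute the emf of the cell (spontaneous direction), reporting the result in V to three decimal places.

F₂/F⁻ is the cathode (higher E°), Br₂/Br⁻ the anode: E°cell = +2.86 − (+1.07) = +1.79 V, n = 2.
Overall: F₂(g) + 2 Br⁻(aq) → 2 F⁻(aq) + Br₂(l)
Q = [F⁻]^2 / (P(F₂)·[Br⁻]^2); log Q = 0.571.
E = E° − (0.0592/n) log Q = +1.79 − (0.0592/2)(0.571) = +1.773 V.

+1.773 V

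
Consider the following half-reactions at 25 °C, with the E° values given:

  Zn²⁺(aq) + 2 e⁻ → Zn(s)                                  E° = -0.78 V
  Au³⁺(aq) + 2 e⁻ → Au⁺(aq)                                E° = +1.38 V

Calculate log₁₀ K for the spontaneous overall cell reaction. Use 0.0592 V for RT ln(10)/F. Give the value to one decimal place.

Cathode: Au³⁺/Au⁺; anode: Zn²⁺/Zn. E°cell = +2.16 V, n = 2.
log K = nE°cell / 0.0592 = (2)(+2.16) / 0.0592 = 73.0.

73.0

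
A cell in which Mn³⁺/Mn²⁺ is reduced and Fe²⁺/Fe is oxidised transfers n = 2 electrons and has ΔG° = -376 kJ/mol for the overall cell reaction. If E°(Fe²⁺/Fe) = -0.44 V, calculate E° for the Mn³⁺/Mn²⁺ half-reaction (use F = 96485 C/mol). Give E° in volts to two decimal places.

E°cell = −ΔG°/(nF) = −(-376×10³)/((2)(96485)) = +1.948 V.
Since Mn³⁺/Mn²⁺ is the cathode and Fe²⁺/Fe the anode, E°cell = E°(Mn³⁺/Mn²⁺) − E°(Fe²⁺/Fe).
So E°(Mn³⁺/Mn²⁺) = E°cell + E°(Fe²⁺/Fe) = +1.948 + (-0.44) = +1.51 V.

+1.51 V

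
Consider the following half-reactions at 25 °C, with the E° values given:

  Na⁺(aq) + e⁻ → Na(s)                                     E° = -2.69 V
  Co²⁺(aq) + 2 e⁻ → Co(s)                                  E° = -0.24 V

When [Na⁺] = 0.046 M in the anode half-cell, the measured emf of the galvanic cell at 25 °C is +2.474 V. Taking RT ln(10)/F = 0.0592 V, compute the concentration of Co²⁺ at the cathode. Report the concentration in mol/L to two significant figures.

0.014 M

Co²⁺/Co is the cathode, Na⁺/Na the anode: E°cell = +2.45 V, n = 2.
Overall reaction: Co²⁺(aq) + 2 Na(s) → Co(s) + 2 Na⁺(aq); Q = [Na⁺]^2/[Co²⁺]^1.
From E = E° − (0.0592/n) log Q: log Q = (E° − E)·n/0.0592 = (+2.45 − (+2.474))·2/0.0592 = -0.8108.
So 1·log[Co²⁺] = 2·log(0.046) − log Q = -2.6745 − (-0.8108) = -1.8637; [Co²⁺] = 10^(-1.8637) ≈ 0.014 M.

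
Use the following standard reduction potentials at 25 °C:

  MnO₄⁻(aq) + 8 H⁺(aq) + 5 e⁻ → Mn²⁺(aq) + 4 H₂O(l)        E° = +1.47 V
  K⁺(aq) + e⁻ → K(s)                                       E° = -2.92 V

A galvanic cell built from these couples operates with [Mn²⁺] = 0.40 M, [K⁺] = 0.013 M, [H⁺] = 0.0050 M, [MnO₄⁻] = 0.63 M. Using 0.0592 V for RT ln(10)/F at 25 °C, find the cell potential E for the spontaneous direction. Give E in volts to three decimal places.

MnO₄⁻/Mn²⁺ is the cathode (higher E°), K⁺/K the anode: E°cell = +1.47 − (-2.92) = +4.39 V, n = 5.
Overall: MnO₄⁻(aq) + 8 H⁺(aq) + 5 K(s) → Mn²⁺(aq) + 4 H₂O(l) + 5 K⁺(aq)
Q = [Mn²⁺]·[K⁺]^5 / ([MnO₄⁻]·[H⁺]^8); log Q = 8.781.
E = E° − (0.0592/n) log Q = +4.39 − (0.0592/5)(8.781) = +4.286 V.

+4.286 V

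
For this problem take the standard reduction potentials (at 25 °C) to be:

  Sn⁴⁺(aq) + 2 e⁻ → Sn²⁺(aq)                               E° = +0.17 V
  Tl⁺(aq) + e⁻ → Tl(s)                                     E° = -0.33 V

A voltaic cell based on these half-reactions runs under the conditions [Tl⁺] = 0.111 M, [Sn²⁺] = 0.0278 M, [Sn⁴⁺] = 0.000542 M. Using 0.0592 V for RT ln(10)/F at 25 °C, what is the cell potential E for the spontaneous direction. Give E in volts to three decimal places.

+0.506 V

Sn⁴⁺/Sn²⁺ is the cathode (higher E°), Tl⁺/Tl the anode: E°cell = +0.17 − (-0.33) = +0.50 V, n = 2.
Overall: Sn⁴⁺(aq) + 2 Tl(s) → Sn²⁺(aq) + 2 Tl⁺(aq)
Q = [Sn²⁺]·[Tl⁺]^2 / ([Sn⁴⁺]); log Q = -0.199.
E = E° − (0.0592/n) log Q = +0.50 − (0.0592/2)(-0.199) = +0.506 V.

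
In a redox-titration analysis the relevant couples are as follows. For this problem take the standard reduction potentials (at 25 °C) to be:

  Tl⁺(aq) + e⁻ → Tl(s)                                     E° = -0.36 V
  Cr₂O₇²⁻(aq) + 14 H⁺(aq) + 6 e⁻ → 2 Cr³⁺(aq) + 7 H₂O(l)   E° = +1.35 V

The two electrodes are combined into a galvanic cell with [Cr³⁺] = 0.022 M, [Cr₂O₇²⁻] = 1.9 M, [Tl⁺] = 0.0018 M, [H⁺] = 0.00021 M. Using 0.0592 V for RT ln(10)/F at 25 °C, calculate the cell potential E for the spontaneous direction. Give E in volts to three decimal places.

+1.400 V

Cr₂O₇²⁻/Cr³⁺ is the cathode (higher E°), Tl⁺/Tl the anode: E°cell = +1.35 − (-0.36) = +1.71 V, n = 6.
Overall: Cr₂O₇²⁻(aq) + 14 H⁺(aq) + 6 Tl(s) → 2 Cr³⁺(aq) + 7 H₂O(l) + 6 Tl⁺(aq)
Q = [Cr³⁺]^2·[Tl⁺]^6 / ([Cr₂O₇²⁻]·[H⁺]^14); log Q = 31.427.
E = E° − (0.0592/n) log Q = +1.71 − (0.0592/6)(31.427) = +1.400 V.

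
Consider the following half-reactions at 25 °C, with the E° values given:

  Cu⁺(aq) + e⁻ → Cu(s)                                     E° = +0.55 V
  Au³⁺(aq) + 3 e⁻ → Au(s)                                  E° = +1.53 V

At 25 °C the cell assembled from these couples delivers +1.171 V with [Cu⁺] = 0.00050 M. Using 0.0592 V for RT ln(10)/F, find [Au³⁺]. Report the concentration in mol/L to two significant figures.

Au³⁺/Au is the cathode, Cu⁺/Cu the anode: E°cell = +0.98 V, n = 3.
Overall reaction: Au³⁺(aq) + 3 Cu(s) → Au(s) + 3 Cu⁺(aq); Q = [Cu⁺]^3/[Au³⁺]^1.
From E = E° − (0.0592/n) log Q: log Q = (E° − E)·n/0.0592 = (+0.98 − (+1.171))·3/0.0592 = -9.6791.
So 1·log[Au³⁺] = 3·log(0.0005) − log Q = -9.9031 − (-9.6791) = -0.2240; [Au³⁺] = 10^(-0.2240) ≈ 0.60 M.

0.60 M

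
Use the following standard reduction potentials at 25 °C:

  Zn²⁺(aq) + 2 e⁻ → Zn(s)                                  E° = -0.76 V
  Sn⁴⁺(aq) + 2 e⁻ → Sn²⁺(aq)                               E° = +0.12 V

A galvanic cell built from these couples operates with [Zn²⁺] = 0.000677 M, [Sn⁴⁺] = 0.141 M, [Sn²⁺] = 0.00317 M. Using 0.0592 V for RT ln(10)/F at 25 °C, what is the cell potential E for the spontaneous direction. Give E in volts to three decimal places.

Sn⁴⁺/Sn²⁺ is the cathode (higher E°), Zn²⁺/Zn the anode: E°cell = +0.12 − (-0.76) = +0.88 V, n = 2.
Overall: Sn⁴⁺(aq) + Zn(s) → Sn²⁺(aq) + Zn²⁺(aq)
Q = [Sn²⁺]·[Zn²⁺] / ([Sn⁴⁺]); log Q = -4.818.
E = E° − (0.0592/n) log Q = +0.88 − (0.0592/2)(-4.818) = +1.023 V.

+1.023 V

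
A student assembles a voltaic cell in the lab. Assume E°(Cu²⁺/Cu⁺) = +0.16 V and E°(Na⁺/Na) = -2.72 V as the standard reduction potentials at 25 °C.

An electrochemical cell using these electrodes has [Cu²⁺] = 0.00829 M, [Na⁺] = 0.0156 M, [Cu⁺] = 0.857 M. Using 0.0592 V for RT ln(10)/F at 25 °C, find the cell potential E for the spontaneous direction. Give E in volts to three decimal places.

+2.868 V

Cu²⁺/Cu⁺ is the cathode (higher E°), Na⁺/Na the anode: E°cell = +0.16 − (-2.72) = +2.88 V, n = 1.
Overall: Cu²⁺(aq) + Na(s) → Cu⁺(aq) + Na⁺(aq)
Q = [Cu⁺]·[Na⁺] / ([Cu²⁺]); log Q = 0.208.
E = E° − (0.0592/n) log Q = +2.88 − (0.0592/1)(0.208) = +2.868 V.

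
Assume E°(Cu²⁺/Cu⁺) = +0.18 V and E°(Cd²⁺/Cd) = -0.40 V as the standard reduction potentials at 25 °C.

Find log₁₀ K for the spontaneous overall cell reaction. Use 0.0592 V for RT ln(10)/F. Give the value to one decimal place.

19.6

Cathode: Cu²⁺/Cu⁺; anode: Cd²⁺/Cd. E°cell = +0.58 V, n = 2.
log K = nE°cell / 0.0592 = (2)(+0.58) / 0.0592 = 19.6.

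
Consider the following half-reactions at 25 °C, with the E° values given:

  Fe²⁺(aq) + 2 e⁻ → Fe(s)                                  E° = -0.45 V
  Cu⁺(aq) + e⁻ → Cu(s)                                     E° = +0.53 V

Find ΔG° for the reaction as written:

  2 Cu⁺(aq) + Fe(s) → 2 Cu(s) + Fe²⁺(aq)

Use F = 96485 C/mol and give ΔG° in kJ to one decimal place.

As written, Cu⁺/Cu is reduced (cathode) and Fe²⁺/Fe is oxidised (anode), so E°cell = (+0.53) − (-0.45) = +0.98 V.
Balancing electrons gives n = 2.
ΔG° = −nFE° = −(2)(96485)(+0.98) = -189,111 J = -189.1 kJ.

-189.1 kJ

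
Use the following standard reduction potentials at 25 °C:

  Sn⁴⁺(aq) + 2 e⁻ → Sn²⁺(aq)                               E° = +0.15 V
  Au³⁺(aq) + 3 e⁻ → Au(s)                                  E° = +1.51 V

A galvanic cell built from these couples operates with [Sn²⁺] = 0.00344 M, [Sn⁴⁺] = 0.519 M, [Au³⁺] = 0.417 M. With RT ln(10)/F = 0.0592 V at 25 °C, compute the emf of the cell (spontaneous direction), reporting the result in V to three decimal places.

Au³⁺/Au is the cathode (higher E°), Sn⁴⁺/Sn²⁺ the anode: E°cell = +1.51 − (+0.15) = +1.36 V, n = 6.
Overall: 2 Au³⁺(aq) + 3 Sn²⁺(aq) → 2 Au(s) + 3 Sn⁴⁺(aq)
Q = [Sn⁴⁺]^3 / ([Au³⁺]^2·[Sn²⁺]^3); log Q = 7.296.
E = E° − (0.0592/n) log Q = +1.36 − (0.0592/6)(7.296) = +1.288 V.

+1.288 V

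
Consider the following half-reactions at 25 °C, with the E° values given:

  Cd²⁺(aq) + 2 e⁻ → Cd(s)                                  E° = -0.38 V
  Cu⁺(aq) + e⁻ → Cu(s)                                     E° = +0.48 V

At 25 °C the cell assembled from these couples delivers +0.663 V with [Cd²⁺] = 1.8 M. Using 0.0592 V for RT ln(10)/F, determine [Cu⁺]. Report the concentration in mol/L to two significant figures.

0.00063 M

Cu⁺/Cu is the cathode, Cd²⁺/Cd the anode: E°cell = +0.86 V, n = 2.
Overall reaction: 2 Cu⁺(aq) + Cd(s) → 2 Cu(s) + Cd²⁺(aq); Q = [Cd²⁺]^1/[Cu⁺]^2.
From E = E° − (0.0592/n) log Q: log Q = (E° − E)·n/0.0592 = (+0.86 − (+0.663))·2/0.0592 = 6.6554.
So 2·log[Cu⁺] = 1·log(1.8) − log Q = 0.2553 − (6.6554) = -6.4001; log[Cu⁺] = -6.4001 / 2 = -3.2001; [Cu⁺] = 10^(-3.2001) ≈ 0.00063 M.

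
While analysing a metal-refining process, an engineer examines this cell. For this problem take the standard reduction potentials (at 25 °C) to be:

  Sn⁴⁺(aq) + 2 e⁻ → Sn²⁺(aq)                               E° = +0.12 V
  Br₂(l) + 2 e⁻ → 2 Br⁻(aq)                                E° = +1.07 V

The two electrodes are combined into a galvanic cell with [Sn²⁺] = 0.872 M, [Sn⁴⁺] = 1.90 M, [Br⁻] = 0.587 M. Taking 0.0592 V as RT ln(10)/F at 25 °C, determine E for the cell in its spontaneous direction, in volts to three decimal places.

+0.954 V

Br₂/Br⁻ is the cathode (higher E°), Sn⁴⁺/Sn²⁺ the anode: E°cell = +1.07 − (+0.12) = +0.95 V, n = 2.
Overall: Br₂(l) + Sn²⁺(aq) → 2 Br⁻(aq) + Sn⁴⁺(aq)
Q = [Br⁻]^2·[Sn⁴⁺] / ([Sn²⁺]); log Q = -0.124.
E = E° − (0.0592/n) log Q = +0.95 − (0.0592/2)(-0.124) = +0.954 V.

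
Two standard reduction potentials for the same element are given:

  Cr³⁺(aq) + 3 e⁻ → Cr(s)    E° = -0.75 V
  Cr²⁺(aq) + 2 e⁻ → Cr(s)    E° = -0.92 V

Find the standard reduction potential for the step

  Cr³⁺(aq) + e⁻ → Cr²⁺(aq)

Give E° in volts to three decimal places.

Sequential free energies add, so n₃E°₃ = n₁E°₁ + n₂E°₂.
With n₃ = 3, and the known step contributing 2×(-0.92) V, the unknown satisfies 1·E° = 3×(-0.75) − 2×(-0.92) = -0.410.
E° = -0.410 / 1 = -0.410 V.

-0.410 V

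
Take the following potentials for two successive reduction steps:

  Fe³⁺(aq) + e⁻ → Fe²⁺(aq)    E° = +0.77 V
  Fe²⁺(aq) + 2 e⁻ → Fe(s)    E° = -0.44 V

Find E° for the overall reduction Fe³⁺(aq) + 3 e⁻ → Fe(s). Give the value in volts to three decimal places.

Standard free energies of sequential steps add: ΔG°₃ = ΔG°₁ + ΔG°₂, so n₃E°₃ = n₁E°₁ + n₂E°₂.
E°₃ = (1×+0.77 + 2×-0.44) / 3 = (-0.110) / 3 = -0.037 V.

-0.037 V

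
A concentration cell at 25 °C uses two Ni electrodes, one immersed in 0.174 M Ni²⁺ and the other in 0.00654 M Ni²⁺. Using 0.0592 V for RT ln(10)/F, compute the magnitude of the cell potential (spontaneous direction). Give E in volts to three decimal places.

For a concentration cell E°cell = 0. The 0.174 M side is the cathode (reduction is favoured where [Ni²⁺] is higher).
With n = 2, E = −(0.0592/2) log([Ni²⁺]ₐₙ/[Ni²⁺]꜀ₐₜ) = −(0.0592/2) log(0.00654/0.174) = −(0.0592/2)(-1.425) = +0.042 V.

+0.042 V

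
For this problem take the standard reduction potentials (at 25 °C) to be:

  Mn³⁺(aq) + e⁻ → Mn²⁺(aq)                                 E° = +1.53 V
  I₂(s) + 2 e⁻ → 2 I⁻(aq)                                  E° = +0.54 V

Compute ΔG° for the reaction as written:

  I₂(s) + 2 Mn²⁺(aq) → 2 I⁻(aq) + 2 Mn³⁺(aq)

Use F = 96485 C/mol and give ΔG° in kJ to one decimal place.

As written, I₂/I⁻ is reduced (cathode) and Mn³⁺/Mn²⁺ is oxidised (anode), so E°cell = (+0.54) − (+1.53) = -0.99 V.
Balancing electrons gives n = 2.
ΔG° = −nFE° = −(2)(96485)(-0.99) = 191,040 J = +191.0 kJ.

+191.0 kJ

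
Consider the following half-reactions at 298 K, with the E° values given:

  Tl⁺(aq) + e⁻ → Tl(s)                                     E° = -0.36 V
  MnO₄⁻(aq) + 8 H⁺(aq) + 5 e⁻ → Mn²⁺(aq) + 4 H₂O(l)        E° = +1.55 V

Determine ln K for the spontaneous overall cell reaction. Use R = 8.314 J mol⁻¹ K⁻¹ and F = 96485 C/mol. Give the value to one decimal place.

Cathode: MnO₄⁻/Mn²⁺; anode: Tl⁺/Tl. E°cell = (+1.55) − (-0.36) = +1.91 V, with n = 5.
ΔG° = −nFE° = −RT ln K, so ln K = nFE°/(RT) = (5)(96485)(+1.91) / ((8.314)(298)) = 371.909.

371.9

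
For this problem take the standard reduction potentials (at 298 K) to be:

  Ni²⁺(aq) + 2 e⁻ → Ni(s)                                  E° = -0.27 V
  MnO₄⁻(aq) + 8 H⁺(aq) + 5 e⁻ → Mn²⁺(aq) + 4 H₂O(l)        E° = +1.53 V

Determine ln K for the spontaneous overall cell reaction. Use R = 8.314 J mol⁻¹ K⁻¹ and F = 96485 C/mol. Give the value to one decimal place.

701.0

Cathode: MnO₄⁻/Mn²⁺; anode: Ni²⁺/Ni. E°cell = (+1.53) − (-0.27) = +1.80 V, with n = 10.
ΔG° = −nFE° = −RT ln K, so ln K = nFE°/(RT) = (10)(96485)(+1.80) / ((8.314)(298)) = 700.981.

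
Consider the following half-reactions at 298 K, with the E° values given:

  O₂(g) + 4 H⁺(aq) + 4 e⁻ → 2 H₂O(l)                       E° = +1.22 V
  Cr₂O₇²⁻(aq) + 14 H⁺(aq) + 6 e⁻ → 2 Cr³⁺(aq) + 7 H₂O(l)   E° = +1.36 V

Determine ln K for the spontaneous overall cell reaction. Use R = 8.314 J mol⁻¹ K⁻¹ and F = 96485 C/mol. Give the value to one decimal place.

65.4

Cathode: Cr₂O₇²⁻/Cr³⁺; anode: O₂/H₂O. E°cell = (+1.36) − (+1.22) = +0.14 V, with n = 12.
ΔG° = −nFE° = −RT ln K, so ln K = nFE°/(RT) = (12)(96485)(+0.14) / ((8.314)(298)) = 65.425.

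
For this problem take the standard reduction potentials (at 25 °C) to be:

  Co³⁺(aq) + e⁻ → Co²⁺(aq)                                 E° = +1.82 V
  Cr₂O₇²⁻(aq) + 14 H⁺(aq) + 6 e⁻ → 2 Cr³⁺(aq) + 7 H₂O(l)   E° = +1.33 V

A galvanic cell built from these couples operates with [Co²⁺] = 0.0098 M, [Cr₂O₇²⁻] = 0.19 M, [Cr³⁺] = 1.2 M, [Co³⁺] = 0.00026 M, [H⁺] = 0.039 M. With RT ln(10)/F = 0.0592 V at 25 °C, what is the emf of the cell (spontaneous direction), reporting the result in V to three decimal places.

Co³⁺/Co²⁺ is the cathode (higher E°), Cr₂O₇²⁻/Cr³⁺ the anode: E°cell = +1.82 − (+1.33) = +0.49 V, n = 6.
Overall: 6 Co³⁺(aq) + 2 Cr³⁺(aq) + 7 H₂O(l) → 6 Co²⁺(aq) + Cr₂O₇²⁻(aq) + 14 H⁺(aq)
Q = [Co²⁺]^6·[Cr₂O₇²⁻]·[H⁺]^14 / ([Co³⁺]^6·[Cr³⁺]^2); log Q = -11.147.
E = E° − (0.0592/n) log Q = +0.49 − (0.0592/6)(-11.147) = +0.600 V.

+0.600 V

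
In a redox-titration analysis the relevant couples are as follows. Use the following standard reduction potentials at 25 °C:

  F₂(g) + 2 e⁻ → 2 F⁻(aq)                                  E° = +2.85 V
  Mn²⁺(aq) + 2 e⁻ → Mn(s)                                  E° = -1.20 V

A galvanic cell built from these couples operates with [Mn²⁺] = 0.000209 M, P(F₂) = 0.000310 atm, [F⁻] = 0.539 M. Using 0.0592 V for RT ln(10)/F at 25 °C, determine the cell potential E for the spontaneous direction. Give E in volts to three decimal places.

F₂/F⁻ is the cathode (higher E°), Mn²⁺/Mn the anode: E°cell = +2.85 − (-1.20) = +4.05 V, n = 2.
Overall: F₂(g) + Mn(s) → 2 F⁻(aq) + Mn²⁺(aq)
Q = [F⁻]^2·[Mn²⁺] / (P(F₂)); log Q = -0.708.
E = E° − (0.0592/n) log Q = +4.05 − (0.0592/2)(-0.708) = +4.071 V.

+4.071 V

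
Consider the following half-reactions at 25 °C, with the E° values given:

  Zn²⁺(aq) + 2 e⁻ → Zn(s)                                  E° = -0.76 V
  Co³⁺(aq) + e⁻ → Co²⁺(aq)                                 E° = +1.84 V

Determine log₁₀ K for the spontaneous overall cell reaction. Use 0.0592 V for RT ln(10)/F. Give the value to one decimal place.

Cathode: Co³⁺/Co²⁺; anode: Zn²⁺/Zn. E°cell = +2.60 V, n = 2.
log K = nE°cell / 0.0592 = (2)(+2.60) / 0.0592 = 87.8.

87.8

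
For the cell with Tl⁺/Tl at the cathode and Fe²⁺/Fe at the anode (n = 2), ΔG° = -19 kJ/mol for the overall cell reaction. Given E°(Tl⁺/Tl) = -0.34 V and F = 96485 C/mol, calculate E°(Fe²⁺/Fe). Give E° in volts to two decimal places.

E°cell = −ΔG°/(nF) = −(-19×10³)/((2)(96485)) = +0.098 V.
Since Tl⁺/Tl is the cathode and Fe²⁺/Fe the anode, E°cell = E°(Tl⁺/Tl) − E°(Fe²⁺/Fe).
So E°(Fe²⁺/Fe) = E°(Tl⁺/Tl) − E°cell = (-0.34) − (+0.098) = -0.44 V.

-0.44 V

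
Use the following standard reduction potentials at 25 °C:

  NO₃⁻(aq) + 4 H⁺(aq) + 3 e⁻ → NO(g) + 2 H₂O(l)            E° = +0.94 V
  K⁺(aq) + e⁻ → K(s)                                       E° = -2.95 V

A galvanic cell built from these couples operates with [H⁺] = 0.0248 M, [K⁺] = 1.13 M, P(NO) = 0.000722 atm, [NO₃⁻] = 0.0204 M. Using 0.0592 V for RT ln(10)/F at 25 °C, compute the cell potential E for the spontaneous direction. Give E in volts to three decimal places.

+3.789 V

NO₃⁻/NO is the cathode (higher E°), K⁺/K the anode: E°cell = +0.94 − (-2.95) = +3.89 V, n = 3.
Overall: NO₃⁻(aq) + 4 H⁺(aq) + 3 K(s) → NO(g) + 2 H₂O(l) + 3 K⁺(aq)
Q = P(NO)·[K⁺]^3 / ([NO₃⁻]·[H⁺]^4); log Q = 5.130.
E = E° − (0.0592/n) log Q = +3.89 − (0.0592/3)(5.130) = +3.789 V.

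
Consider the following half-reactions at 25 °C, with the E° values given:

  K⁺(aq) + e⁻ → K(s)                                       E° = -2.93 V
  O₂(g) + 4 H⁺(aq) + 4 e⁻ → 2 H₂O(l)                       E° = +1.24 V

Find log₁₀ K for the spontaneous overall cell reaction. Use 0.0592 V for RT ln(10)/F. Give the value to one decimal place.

281.8

Cathode: O₂/H₂O; anode: K⁺/K. E°cell = +4.17 V, n = 4.
log K = nE°cell / 0.0592 = (4)(+4.17) / 0.0592 = 281.8.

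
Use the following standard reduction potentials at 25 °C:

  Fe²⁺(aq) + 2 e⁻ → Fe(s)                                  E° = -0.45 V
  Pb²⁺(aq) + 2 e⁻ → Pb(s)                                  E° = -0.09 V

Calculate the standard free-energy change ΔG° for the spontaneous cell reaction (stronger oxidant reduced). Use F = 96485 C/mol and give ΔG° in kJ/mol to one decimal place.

Pb²⁺/Pb (E° = -0.09 V) is the cathode; Fe²⁺/Fe (E° = -0.45 V) is the anode, so E°cell = +0.36 V.
Balancing electrons gives n = 2 (lcm of 2 and 2).
ΔG° = −nFE° = −(2)(96485)(+0.36) = -69,469 J = -69.5 kJ/mol.

-69.5 kJ/mol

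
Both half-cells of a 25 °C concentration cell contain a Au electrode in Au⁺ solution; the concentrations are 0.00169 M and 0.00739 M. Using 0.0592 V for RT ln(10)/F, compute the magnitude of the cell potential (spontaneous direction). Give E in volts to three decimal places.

For a concentration cell E°cell = 0. The 0.00739 M side is the cathode (reduction is favoured where [Au⁺] is higher).
With n = 1, E = −(0.0592/1) log([Au⁺]ₐₙ/[Au⁺]꜀ₐₜ) = −(0.0592/1) log(0.00169/0.00739) = −(0.0592/1)(-0.641) = +0.038 V.

+0.038 V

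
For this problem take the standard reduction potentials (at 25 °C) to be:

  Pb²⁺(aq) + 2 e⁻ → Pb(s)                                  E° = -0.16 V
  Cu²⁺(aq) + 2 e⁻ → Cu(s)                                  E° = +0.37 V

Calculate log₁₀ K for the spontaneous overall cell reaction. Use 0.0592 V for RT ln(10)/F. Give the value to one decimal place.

Cathode: Cu²⁺/Cu; anode: Pb²⁺/Pb. E°cell = +0.53 V, n = 2.
log K = nE°cell / 0.0592 = (2)(+0.53) / 0.0592 = 17.9.

17.9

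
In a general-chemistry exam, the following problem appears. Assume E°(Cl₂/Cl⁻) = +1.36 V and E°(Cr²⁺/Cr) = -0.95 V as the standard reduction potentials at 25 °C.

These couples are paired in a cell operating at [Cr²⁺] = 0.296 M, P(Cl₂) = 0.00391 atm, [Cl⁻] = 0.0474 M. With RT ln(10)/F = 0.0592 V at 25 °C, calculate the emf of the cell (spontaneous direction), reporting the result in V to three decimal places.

+2.333 V

Cl₂/Cl⁻ is the cathode (higher E°), Cr²⁺/Cr the anode: E°cell = +1.36 − (-0.95) = +2.31 V, n = 2.
Overall: Cl₂(g) + Cr(s) → 2 Cl⁻(aq) + Cr²⁺(aq)
Q = [Cl⁻]^2·[Cr²⁺] / (P(Cl₂)); log Q = -0.769.
E = E° − (0.0592/n) log Q = +2.31 − (0.0592/2)(-0.769) = +2.333 V.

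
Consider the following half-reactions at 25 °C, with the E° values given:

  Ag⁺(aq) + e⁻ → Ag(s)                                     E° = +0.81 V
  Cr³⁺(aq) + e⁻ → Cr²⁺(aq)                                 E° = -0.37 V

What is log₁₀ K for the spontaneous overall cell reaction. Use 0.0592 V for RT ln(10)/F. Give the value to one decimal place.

Cathode: Ag⁺/Ag; anode: Cr³⁺/Cr²⁺. E°cell = +1.18 V, n = 1.
log K = nE°cell / 0.0592 = (1)(+1.18) / 0.0592 = 19.9.

19.9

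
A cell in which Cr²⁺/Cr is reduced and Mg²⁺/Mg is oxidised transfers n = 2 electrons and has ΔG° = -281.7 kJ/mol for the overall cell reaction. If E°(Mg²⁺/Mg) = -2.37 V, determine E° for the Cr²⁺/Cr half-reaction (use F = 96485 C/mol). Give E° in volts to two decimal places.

-0.91 V

E°cell = −ΔG°/(nF) = −(-281.7×10³)/((2)(96485)) = +1.460 V.
Since Cr²⁺/Cr is the cathode and Mg²⁺/Mg the anode, E°cell = E°(Cr²⁺/Cr) − E°(Mg²⁺/Mg).
So E°(Cr²⁺/Cr) = E°cell + E°(Mg²⁺/Mg) = +1.460 + (-2.37) = -0.91 V.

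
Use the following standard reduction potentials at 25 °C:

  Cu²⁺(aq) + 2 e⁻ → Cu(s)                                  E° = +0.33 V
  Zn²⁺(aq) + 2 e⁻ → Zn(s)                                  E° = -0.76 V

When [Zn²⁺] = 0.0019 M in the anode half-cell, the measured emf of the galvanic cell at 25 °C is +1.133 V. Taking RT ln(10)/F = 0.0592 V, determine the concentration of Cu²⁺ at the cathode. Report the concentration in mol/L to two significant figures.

0.054 M

Cu²⁺/Cu is the cathode, Zn²⁺/Zn the anode: E°cell = +1.09 V, n = 2.
Overall reaction: Cu²⁺(aq) + Zn(s) → Cu(s) + Zn²⁺(aq); Q = [Zn²⁺]^1/[Cu²⁺]^1.
From E = E° − (0.0592/n) log Q: log Q = (E° − E)·n/0.0592 = (+1.09 − (+1.133))·2/0.0592 = -1.4527.
So 1·log[Cu²⁺] = 1·log(0.0019) − log Q = -2.7212 − (-1.4527) = -1.2685; [Cu²⁺] = 10^(-1.2685) ≈ 0.054 M.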